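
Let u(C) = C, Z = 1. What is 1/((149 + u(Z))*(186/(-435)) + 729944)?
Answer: 29/21166516 ≈ 1.3701e-6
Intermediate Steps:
1/((149 + u(Z))*(186/(-435)) + 729944) = 1/((149 + 1)*(186/(-435)) + 729944) = 1/(150*(186*(-1/435)) + 729944) = 1/(150*(-62/145) + 729944) = 1/(-1860/29 + 729944) = 1/(21166516/29) = 29/21166516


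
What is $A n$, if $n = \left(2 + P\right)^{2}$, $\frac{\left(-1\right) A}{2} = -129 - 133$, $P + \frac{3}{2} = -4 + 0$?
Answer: $6419$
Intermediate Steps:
$P = - \frac{11}{2}$ ($P = - \frac{3}{2} + \left(-4 + 0\right) = - \frac{3}{2} - 4 = - \frac{11}{2} \approx -5.5$)
$A = 524$ ($A = - 2 \left(-129 - 133\right) = \left(-2\right) \left(-262\right) = 524$)
$n = \frac{49}{4}$ ($n = \left(2 - \frac{11}{2}\right)^{2} = \left(- \frac{7}{2}\right)^{2} = \frac{49}{4} \approx 12.25$)
$A n = 524 \cdot \frac{49}{4} = 6419$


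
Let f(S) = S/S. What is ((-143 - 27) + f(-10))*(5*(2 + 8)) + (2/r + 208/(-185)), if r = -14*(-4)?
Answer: -43776639/5180 ≈ -8451.1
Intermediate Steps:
f(S) = 1
r = 56
((-143 - 27) + f(-10))*(5*(2 + 8)) + (2/r + 208/(-185)) = ((-143 - 27) + 1)*(5*(2 + 8)) + (2/56 + 208/(-185)) = (-170 + 1)*(5*10) + (2*(1/56) + 208*(-1/185)) = -169*50 + (1/28 - 208/185) = -8450 - 5639/5180 = -43776639/5180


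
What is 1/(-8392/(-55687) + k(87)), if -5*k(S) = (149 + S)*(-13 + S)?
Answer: -278435/972475808 ≈ -0.00028632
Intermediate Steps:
k(S) = -(-13 + S)*(149 + S)/5 (k(S) = -(149 + S)*(-13 + S)/5 = -(-13 + S)*(149 + S)/5)
1/(-8392/(-55687) + k(87)) = 1/(-8392/(-55687) + (1937/5 - 136/5*87 - ⅕*87²)) = 1/(-8392*(-1/55687) + (1937/5 - 11832/5 - ⅕*7569)) = 1/(8392/55687 + (1937/5 - 11832/5 - 7569/5)) = 1/(8392/55687 - 17464/5) = 1/(-972475808/278435) = -278435/972475808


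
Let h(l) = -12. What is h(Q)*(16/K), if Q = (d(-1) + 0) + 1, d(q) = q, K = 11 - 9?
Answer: -96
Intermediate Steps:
K = 2
Q = 0 (Q = (-1 + 0) + 1 = -1 + 1 = 0)
h(Q)*(16/K) = -192/2 = -12*8 = -96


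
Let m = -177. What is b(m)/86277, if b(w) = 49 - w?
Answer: 226/86277 ≈ 0.0026195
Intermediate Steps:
b(m)/86277 = (49 - 1*(-177))/86277 = (49 + 177)*(1/86277) = 226*(1/86277) = 226/86277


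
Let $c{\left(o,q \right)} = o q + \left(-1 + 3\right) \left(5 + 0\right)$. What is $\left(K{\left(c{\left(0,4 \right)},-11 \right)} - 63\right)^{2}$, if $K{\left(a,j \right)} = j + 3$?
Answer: $5041$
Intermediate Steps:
$c{\left(o,q \right)} = 10 + o q$ ($c{\left(o,q \right)} = o q + 2 \cdot 5 = o q + 10 = 10 + o q$)
$K{\left(a,j \right)} = 3 + j$
$\left(K{\left(c{\left(0,4 \right)},-11 \right)} - 63\right)^{2} = \left(\left(3 - 11\right) - 63\right)^{2} = \left(-8 - 63\right)^{2} = \left(-71\right)^{2} = 5041$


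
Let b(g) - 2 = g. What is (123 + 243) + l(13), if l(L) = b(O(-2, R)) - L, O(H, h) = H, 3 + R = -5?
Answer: 353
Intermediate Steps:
R = -8 (R = -3 - 5 = -8)
b(g) = 2 + g
l(L) = -L (l(L) = (2 - 2) - L = 0 - L = -L)
(123 + 243) + l(13) = (123 + 243) - 1*13 = 366 - 13 = 353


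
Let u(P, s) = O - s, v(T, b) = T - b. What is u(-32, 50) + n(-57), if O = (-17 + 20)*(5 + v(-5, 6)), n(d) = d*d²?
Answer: -185261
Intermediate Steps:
n(d) = d³
O = -18 (O = (-17 + 20)*(5 + (-5 - 1*6)) = 3*(5 + (-5 - 6)) = 3*(5 - 11) = 3*(-6) = -18)
u(P, s) = -18 - s
u(-32, 50) + n(-57) = (-18 - 1*50) + (-57)³ = (-18 - 50) - 185193 = -68 - 185193 = -185261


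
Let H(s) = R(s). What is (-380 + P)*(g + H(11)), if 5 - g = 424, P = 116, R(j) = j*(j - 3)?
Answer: 87384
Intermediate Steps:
R(j) = j*(-3 + j)
H(s) = s*(-3 + s)
g = -419 (g = 5 - 1*424 = 5 - 424 = -419)
(-380 + P)*(g + H(11)) = (-380 + 116)*(-419 + 11*(-3 + 11)) = -264*(-419 + 11*8) = -264*(-419 + 88) = -264*(-331) = 87384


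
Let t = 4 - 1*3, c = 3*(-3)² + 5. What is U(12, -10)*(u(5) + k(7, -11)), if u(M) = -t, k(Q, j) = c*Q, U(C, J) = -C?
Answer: -2676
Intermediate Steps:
c = 32 (c = 3*9 + 5 = 27 + 5 = 32)
t = 1 (t = 4 - 3 = 1)
k(Q, j) = 32*Q
u(M) = -1 (u(M) = -1*1 = -1)
U(12, -10)*(u(5) + k(7, -11)) = (-1*12)*(-1 + 32*7) = -12*(-1 + 224) = -12*223 = -2676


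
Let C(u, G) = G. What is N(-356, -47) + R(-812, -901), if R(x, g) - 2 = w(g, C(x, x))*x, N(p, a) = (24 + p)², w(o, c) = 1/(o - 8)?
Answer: 100196246/909 ≈ 1.1023e+5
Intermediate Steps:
w(o, c) = 1/(-8 + o)
R(x, g) = 2 + x/(-8 + g)
N(-356, -47) + R(-812, -901) = (24 - 356)² + (-16 - 812 + 2*(-901))/(-8 - 901) = (-332)² + (-16 - 812 - 1802)/(-909) = 110224 - 1/909*(-2630) = 110224 + 2630/909 = 100196246/909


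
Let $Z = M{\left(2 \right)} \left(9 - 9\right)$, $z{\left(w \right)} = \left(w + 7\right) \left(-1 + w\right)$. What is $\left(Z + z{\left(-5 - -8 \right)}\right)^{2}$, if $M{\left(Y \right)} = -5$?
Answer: $400$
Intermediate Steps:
$z{\left(w \right)} = \left(-1 + w\right) \left(7 + w\right)$ ($z{\left(w \right)} = \left(7 + w\right) \left(-1 + w\right) = \left(-1 + w\right) \left(7 + w\right)$)
$Z = 0$ ($Z = - 5 \left(9 - 9\right) = \left(-5\right) 0 = 0$)
$\left(Z + z{\left(-5 - -8 \right)}\right)^{2} = \left(0 + \left(-7 + \left(-5 - -8\right)^{2} + 6 \left(-5 - -8\right)\right)\right)^{2} = \left(0 + \left(-7 + \left(-5 + 8\right)^{2} + 6 \left(-5 + 8\right)\right)\right)^{2} = \left(0 + \left(-7 + 3^{2} + 6 \cdot 3\right)\right)^{2} = \left(0 + \left(-7 + 9 + 18\right)\right)^{2} = \left(0 + 20\right)^{2} = 20^{2} = 400$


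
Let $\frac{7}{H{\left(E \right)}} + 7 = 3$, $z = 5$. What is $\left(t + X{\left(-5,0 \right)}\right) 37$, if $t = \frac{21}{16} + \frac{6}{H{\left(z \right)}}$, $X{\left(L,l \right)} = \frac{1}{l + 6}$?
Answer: $- \frac{24235}{336} \approx -72.128$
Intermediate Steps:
$X{\left(L,l \right)} = \frac{1}{6 + l}$
$H{\left(E \right)} = - \frac{7}{4}$ ($H{\left(E \right)} = \frac{7}{-7 + 3} = \frac{7}{-4} = 7 \left(- \frac{1}{4}\right) = - \frac{7}{4}$)
$t = - \frac{237}{112}$ ($t = \frac{21}{16} + \frac{6}{- \frac{7}{4}} = 21 \cdot \frac{1}{16} + 6 \left(- \frac{4}{7}\right) = \frac{21}{16} - \frac{24}{7} = - \frac{237}{112} \approx -2.1161$)
$\left(t + X{\left(-5,0 \right)}\right) 37 = \left(- \frac{237}{112} + \frac{1}{6 + 0}\right) 37 = \left(- \frac{237}{112} + \frac{1}{6}\right) 37 = \left(- \frac{655}{336}\right) 37 = - \frac{24235}{336}$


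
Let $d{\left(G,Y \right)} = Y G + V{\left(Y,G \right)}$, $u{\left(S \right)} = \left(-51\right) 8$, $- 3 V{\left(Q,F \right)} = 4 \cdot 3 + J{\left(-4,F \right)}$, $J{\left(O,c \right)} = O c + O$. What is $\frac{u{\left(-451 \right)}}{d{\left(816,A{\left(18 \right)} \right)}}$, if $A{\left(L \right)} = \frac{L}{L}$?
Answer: $- \frac{153}{713} \approx -0.21459$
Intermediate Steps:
$A{\left(L \right)} = 1$
$J{\left(O,c \right)} = O + O c$
$V{\left(Q,F \right)} = - \frac{8}{3} + \frac{4 F}{3}$ ($V{\left(Q,F \right)} = - \frac{4 \cdot 3 - 4 \left(1 + F\right)}{3} = - \frac{12 - \left(4 + 4 F\right)}{3} = - \frac{8 - 4 F}{3} = - \frac{8}{3} + \frac{4 F}{3}$)
$u{\left(S \right)} = -408$
$d{\left(G,Y \right)} = - \frac{8}{3} + \frac{4 G}{3} + G Y$ ($d{\left(G,Y \right)} = Y G + \left(- \frac{8}{3} + \frac{4 G}{3}\right) = G Y + \left(- \frac{8}{3} + \frac{4 G}{3}\right) = - \frac{8}{3} + \frac{4 G}{3} + G Y$)
$\frac{u{\left(-451 \right)}}{d{\left(816,A{\left(18 \right)} \right)}} = - \frac{408}{- \frac{8}{3} + \frac{4}{3} \cdot 816 + 816 \cdot 1} = - \frac{408}{- \frac{8}{3} + 1088 + 816} = - \frac{408}{\frac{5704}{3}} = \left(-408\right) \frac{3}{5704} = - \frac{153}{713}$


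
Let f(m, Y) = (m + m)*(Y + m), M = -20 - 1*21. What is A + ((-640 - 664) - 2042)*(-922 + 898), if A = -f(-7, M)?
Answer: 79632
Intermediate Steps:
M = -41 (M = -20 - 21 = -41)
f(m, Y) = 2*m*(Y + m) (f(m, Y) = (2*m)*(Y + m) = 2*m*(Y + m))
A = -672 (A = -2*(-7)*(-41 - 7) = -2*(-7)*(-48) = -1*672 = -672)
A + ((-640 - 664) - 2042)*(-922 + 898) = -672 + ((-640 - 664) - 2042)*(-922 + 898) = -672 + (-1304 - 2042)*(-24) = -672 - 3346*(-24) = -672 + 80304 = 79632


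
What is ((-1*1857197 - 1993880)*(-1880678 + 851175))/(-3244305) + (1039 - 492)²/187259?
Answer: -742423911088547584/607525309995 ≈ -1.2220e+6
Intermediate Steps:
((-1*1857197 - 1993880)*(-1880678 + 851175))/(-3244305) + (1039 - 492)²/187259 = ((-1857197 - 1993880)*(-1029503))*(-1/3244305) + 547²*(1/187259) = -3851077*(-1029503)*(-1/3244305) + 299209*(1/187259) = 3964695324731*(-1/3244305) + 299209/187259 = -3964695324731/3244305 + 299209/187259 = -742423911088547584/607525309995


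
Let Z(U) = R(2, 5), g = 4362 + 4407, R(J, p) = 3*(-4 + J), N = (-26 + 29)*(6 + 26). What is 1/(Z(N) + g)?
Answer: 1/8763 ≈ 0.00011412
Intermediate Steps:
N = 96 (N = 3*32 = 96)
R(J, p) = -12 + 3*J
g = 8769
Z(U) = -6 (Z(U) = -12 + 3*2 = -12 + 6 = -6)
1/(Z(N) + g) = 1/(-6 + 8769) = 1/8763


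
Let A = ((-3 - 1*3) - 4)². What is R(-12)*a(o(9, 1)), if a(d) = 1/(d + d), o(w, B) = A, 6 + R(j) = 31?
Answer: ⅛ ≈ 0.12500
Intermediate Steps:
R(j) = 25 (R(j) = -6 + 31 = 25)
A = 100 (A = ((-3 - 3) - 4)² = (-6 - 4)² = (-10)² = 100)
o(w, B) = 100
a(d) = 1/(2*d)
R(-12)*a(o(9, 1)) = 25*((½)/100) = 25*((½)*(1/100)) = 25*(1/200) = ⅛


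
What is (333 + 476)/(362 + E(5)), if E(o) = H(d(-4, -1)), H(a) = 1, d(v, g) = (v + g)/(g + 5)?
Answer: 809/363 ≈ 2.2286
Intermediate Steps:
d(v, g) = (g + v)/(5 + g)
E(o) = 1
(333 + 476)/(362 + E(5)) = (333 + 476)/(362 + 1) = 809/363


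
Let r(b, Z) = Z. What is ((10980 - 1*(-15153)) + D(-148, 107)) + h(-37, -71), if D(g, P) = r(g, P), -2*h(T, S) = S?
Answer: 52551/2 ≈ 26276.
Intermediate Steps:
h(T, S) = -S/2
D(g, P) = P
((10980 - 1*(-15153)) + D(-148, 107)) + h(-37, -71) = ((10980 - 1*(-15153)) + 107) - 1/2*(-71) = ((10980 + 15153) + 107) + 71/2 = (26133 + 107) + 71/2 = 26240 + 71/2 = 52551/2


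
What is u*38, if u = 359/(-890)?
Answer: -6821/445 ≈ -15.328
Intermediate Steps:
u = -359/890 (u = 359*(-1/890) = -359/890 ≈ -0.40337)
u*38 = -359/890*38 = -6821/445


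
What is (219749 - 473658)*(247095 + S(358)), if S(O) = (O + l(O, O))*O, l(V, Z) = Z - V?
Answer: -95281637431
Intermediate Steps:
S(O) = O² (S(O) = (O + (O - O))*O = (O + 0)*O = O*O = O²)
(219749 - 473658)*(247095 + S(358)) = (219749 - 473658)*(247095 + 358²) = -253909*(247095 + 128164) = -253909*375259 = -95281637431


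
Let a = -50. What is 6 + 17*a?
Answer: -844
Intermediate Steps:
6 + 17*a = 6 + 17*(-50) = 6 - 850 = -844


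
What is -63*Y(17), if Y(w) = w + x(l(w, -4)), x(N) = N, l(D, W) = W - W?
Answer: -1071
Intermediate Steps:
l(D, W) = 0
Y(w) = w (Y(w) = w + 0 = w)
-63*Y(17) = -63*17 = -1071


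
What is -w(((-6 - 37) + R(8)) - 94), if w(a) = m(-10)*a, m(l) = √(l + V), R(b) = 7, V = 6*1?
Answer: 260*I ≈ 260.0*I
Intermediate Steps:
V = 6
m(l) = √(6 + l) (m(l) = √(l + 6) = √(6 + l))
w(a) = 2*I*a (w(a) = √(6 - 10)*a = √(-4)*a = (2*I)*a = 2*I*a)
-w(((-6 - 37) + R(8)) - 94) = -2*I*(((-6 - 37) + 7) - 94) = -2*I*((-43 + 7) - 94) = -2*I*(-36 - 94) = -2*I*(-130) = -(-260)*I = 260*I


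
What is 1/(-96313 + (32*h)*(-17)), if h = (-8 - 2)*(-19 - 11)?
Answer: -1/259513 ≈ -3.8534e-6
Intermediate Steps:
h = 300 (h = -10*(-30) = 300)
1/(-96313 + (32*h)*(-17)) = 1/(-96313 + (32*300)*(-17)) = 1/(-96313 + 9600*(-17)) = 1/(-96313 - 163200) = 1/(-259513) = -1/259513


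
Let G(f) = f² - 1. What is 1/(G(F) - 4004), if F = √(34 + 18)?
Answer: -1/3953 ≈ -0.00025297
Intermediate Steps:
F = 2*√13 (F = √52 = 2*√13 ≈ 7.2111)
G(f) = -1 + f²
1/(G(F) - 4004) = 1/((-1 + (2*√13)²) - 4004) = 1/((-1 + 52) - 4004) = 1/(51 - 4004) = 1/(-3953) = -1/3953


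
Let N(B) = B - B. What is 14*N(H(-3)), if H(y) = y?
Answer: 0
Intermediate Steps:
N(B) = 0
14*N(H(-3)) = 14*0 = 0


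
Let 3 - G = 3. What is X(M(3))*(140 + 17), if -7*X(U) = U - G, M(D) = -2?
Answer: 314/7 ≈ 44.857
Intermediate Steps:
G = 0 (G = 3 - 1*3 = 3 - 3 = 0)
X(U) = -U/7 (X(U) = -(U - 1*0)/7 = -(U + 0)/7 = -U/7)
X(M(3))*(140 + 17) = (-⅐*(-2))*(140 + 17) = (2/7)*157 = 314/7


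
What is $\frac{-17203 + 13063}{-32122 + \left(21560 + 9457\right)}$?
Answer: $\frac{828}{221} \approx 3.7466$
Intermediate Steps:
$\frac{-17203 + 13063}{-32122 + \left(21560 + 9457\right)} = - \frac{4140}{-32122 + 31017} = - \frac{4140}{-1105} = \left(-4140\right) \left(- \frac{1}{1105}\right) = \frac{828}{221}$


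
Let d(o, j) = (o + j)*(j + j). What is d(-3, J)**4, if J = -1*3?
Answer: 1679616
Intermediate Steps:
J = -3
d(o, j) = 2*j*(j + o) (d(o, j) = (j + o)*(2*j) = 2*j*(j + o))
d(-3, J)**4 = (2*(-3)*(-3 - 3))**4 = (2*(-3)*(-6))**4 = 36**4 = 1679616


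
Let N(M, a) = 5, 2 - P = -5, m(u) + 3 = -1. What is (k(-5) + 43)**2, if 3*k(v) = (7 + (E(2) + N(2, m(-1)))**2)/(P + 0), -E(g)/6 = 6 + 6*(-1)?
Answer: 874225/441 ≈ 1982.4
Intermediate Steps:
m(u) = -4 (m(u) = -3 - 1 = -4)
E(g) = 0 (E(g) = -6*(6 + 6*(-1)) = -6*(6 - 6) = -6*0 = 0)
P = 7 (P = 2 - 1*(-5) = 2 + 5 = 7)
k(v) = 32/21 (k(v) = ((7 + (0 + 5)**2)/(7 + 0))/3 = ((7 + 5**2)/7)/3 = ((7 + 25)*(1/7))/3 = (32*(1/7))/3 = (1/3)*(32/7) = 32/21)
(k(-5) + 43)**2 = (32/21 + 43)**2 = (935/21)**2 = 874225/441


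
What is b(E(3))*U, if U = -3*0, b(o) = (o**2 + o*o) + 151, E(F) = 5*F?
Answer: 0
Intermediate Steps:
b(o) = 151 + 2*o**2 (b(o) = (o**2 + o**2) + 151 = 2*o**2 + 151 = 151 + 2*o**2)
U = 0
b(E(3))*U = (151 + 2*(5*3)**2)*0 = (151 + 2*15**2)*0 = (151 + 2*225)*0 = (151 + 450)*0 = 601*0 = 0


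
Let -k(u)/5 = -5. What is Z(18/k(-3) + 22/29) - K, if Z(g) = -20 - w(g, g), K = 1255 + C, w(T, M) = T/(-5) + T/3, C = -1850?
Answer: 6250981/10875 ≈ 574.80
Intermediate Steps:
k(u) = 25 (k(u) = -5*(-5) = 25)
w(T, M) = 2*T/15 (w(T, M) = T*(-⅕) + T*(⅓) = -T/5 + T/3 = 2*T/15)
K = -595 (K = 1255 - 1850 = -595)
Z(g) = -20 - 2*g/15
Z(18/k(-3) + 22/29) - K = (-20 - 2*(18/25 + 22/29)/15) - 1*(-595) = (-20 - 2*(18*(1/25) + 22*(1/29))/15) + 595 = (-20 - 2*(18/25 + 22/29)/15) + 595 = (-20 - 2/15*1072/725) + 595 = (-20 - 2144/10875) + 595 = -219644/10875 + 595 = 6250981/10875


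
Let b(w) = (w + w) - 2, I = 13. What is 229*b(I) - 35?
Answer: 5461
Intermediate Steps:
b(w) = -2 + 2*w (b(w) = 2*w - 2 = -2 + 2*w)
229*b(I) - 35 = 229*(-2 + 2*13) - 35 = 229*(-2 + 26) - 35 = 229*24 - 35 = 5496 - 35 = 5461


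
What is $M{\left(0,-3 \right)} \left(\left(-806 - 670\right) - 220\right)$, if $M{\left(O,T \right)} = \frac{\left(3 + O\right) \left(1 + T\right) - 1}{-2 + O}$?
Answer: $-5936$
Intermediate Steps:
$M{\left(O,T \right)} = \frac{-1 + \left(1 + T\right) \left(3 + O\right)}{-2 + O}$ ($M{\left(O,T \right)} = \frac{\left(1 + T\right) \left(3 + O\right) - 1}{-2 + O} = \frac{-1 + \left(1 + T\right) \left(3 + O\right)}{-2 + O}$)
$M{\left(0,-3 \right)} \left(\left(-806 - 670\right) - 220\right) = \frac{2 + 0 + 3 \left(-3\right) + 0 \left(-3\right)}{-2 + 0} \left(\left(-806 - 670\right) - 220\right) = \frac{2 + 0 - 9 + 0}{-2} \left(-1476 - 220\right) = \left(- \frac{1}{2}\right) \left(-7\right) \left(-1696\right) = \frac{7}{2} \left(-1696\right) = -5936$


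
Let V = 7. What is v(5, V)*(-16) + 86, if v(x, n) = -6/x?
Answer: 526/5 ≈ 105.20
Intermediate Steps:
v(5, V)*(-16) + 86 = -6/5*(-16) + 86 = 96/5 + 86 = 526/5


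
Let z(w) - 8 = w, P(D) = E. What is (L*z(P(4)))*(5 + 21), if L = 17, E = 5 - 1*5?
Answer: 3536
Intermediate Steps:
E = 0 (E = 5 - 5 = 0)
P(D) = 0
z(w) = 8 + w
(L*z(P(4)))*(5 + 21) = (17*(8 + 0))*(5 + 21) = (17*8)*26 = 136*26 = 3536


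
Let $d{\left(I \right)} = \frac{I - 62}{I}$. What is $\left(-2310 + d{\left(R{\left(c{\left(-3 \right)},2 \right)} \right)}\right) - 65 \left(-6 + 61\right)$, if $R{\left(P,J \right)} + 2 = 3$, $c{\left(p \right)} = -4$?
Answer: $-5946$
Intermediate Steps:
$R{\left(P,J \right)} = 1$ ($R{\left(P,J \right)} = -2 + 3 = 1$)
$d{\left(I \right)} = \frac{-62 + I}{I}$
$\left(-2310 + d{\left(R{\left(c{\left(-3 \right)},2 \right)} \right)}\right) - 65 \left(-6 + 61\right) = \left(-2310 + \frac{-62 + 1}{1}\right) - 65 \left(-6 + 61\right) = \left(-2310 + 1 \left(-61\right)\right) - 3575 = \left(-2310 - 61\right) - 3575 = -2371 - 3575 = -5946$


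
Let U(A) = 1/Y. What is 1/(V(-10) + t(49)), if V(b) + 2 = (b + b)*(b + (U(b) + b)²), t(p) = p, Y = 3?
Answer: -9/14597 ≈ -0.00061657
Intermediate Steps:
U(A) = ⅓ (U(A) = 1/3 = 1*(⅓) = ⅓)
V(b) = -2 + 2*b*(b + (⅓ + b)²) (V(b) = -2 + (b + b)*(b + (⅓ + b)²) = -2 + (2*b)*(b + (⅓ + b)²) = -2 + 2*b*(b + (⅓ + b)²))
1/(V(-10) + t(49)) = 1/((-2 + 2*(-10)³ + (2/9)*(-10) + (10/3)*(-10)²) + 49) = 1/((-2 + 2*(-1000) - 20/9 + (10/3)*100) + 49) = 1/((-2 - 2000 - 20/9 + 1000/3) + 49) = 1/(-15038/9 + 49) = 1/(-14597/9) = -9/14597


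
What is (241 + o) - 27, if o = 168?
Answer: 382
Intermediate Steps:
(241 + o) - 27 = (241 + 168) - 27 = 409 - 27 = 382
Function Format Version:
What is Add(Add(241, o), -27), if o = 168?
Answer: 382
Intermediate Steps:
Add(Add(241, o), -27) = Add(Add(241, 168), -27) = Add(409, -27) = 382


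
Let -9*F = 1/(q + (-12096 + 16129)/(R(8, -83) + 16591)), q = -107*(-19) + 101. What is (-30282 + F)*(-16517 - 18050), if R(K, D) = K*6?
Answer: 334548985060735627/319604931 ≈ 1.0468e+9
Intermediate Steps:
R(K, D) = 6*K
q = 2134 (q = 2033 + 101 = 2134)
F = -16639/319604931 (F = -1/(9*(2134 + (-12096 + 16129)/(6*8 + 16591))) = -1/(9*(2134 + 4033/(48 + 16591))) = -1/(9*(2134 + 4033/16639)) = -1/(9*35511659/16639) = -⅑*16639/35511659 = -16639/319604931 ≈ -5.2061e-5)
(-30282 + F)*(-16517 - 18050) = (-30282 - 16639/319604931)*(-16517 - 18050) = -9678276537181/319604931*(-34567) = 334548985060735627/319604931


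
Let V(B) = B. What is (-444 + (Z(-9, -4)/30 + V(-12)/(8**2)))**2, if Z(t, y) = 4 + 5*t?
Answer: 11434666489/57600 ≈ 1.9852e+5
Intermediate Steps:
(-444 + (Z(-9, -4)/30 + V(-12)/(8**2)))**2 = (-444 + ((4 + 5*(-9))/30 - 12/(8**2)))**2 = (-444 + ((4 - 45)*(1/30) - 12/64))**2 = (-444 + (-41*1/30 - 12*1/64))**2 = (-444 + (-41/30 - 3/16))**2 = (-444 - 373/240)**2 = (-106933/240)**2 = 11434666489/57600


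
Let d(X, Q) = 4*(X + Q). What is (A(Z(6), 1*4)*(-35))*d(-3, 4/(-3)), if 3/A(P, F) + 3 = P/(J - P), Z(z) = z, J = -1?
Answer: -12740/27 ≈ -471.85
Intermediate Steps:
d(X, Q) = 4*Q + 4*X (d(X, Q) = 4*(Q + X) = 4*Q + 4*X)
A(P, F) = 3/(-3 + P/(-1 - P))
(A(Z(6), 1*4)*(-35))*d(-3, 4/(-3)) = ((3*(-1 - 1*6)/(3 + 4*6))*(-35))*(4*(4/(-3)) + 4*(-3)) = ((3*(-1 - 6)/(3 + 24))*(-35))*(4*(4*(-⅓)) - 12) = ((3*(-7)/27)*(-35))*(4*(-4/3) - 12) = ((3*(1/27)*(-7))*(-35))*(-16/3 - 12) = -7/9*(-35)*(-52/3) = (245/9)*(-52/3) = -12740/27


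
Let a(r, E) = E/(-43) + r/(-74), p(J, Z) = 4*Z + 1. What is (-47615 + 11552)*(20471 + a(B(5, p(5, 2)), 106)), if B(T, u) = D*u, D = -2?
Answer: -1174421383038/1591 ≈ -7.3817e+8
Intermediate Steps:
p(J, Z) = 1 + 4*Z
B(T, u) = -2*u
a(r, E) = -E/43 - r/74 (a(r, E) = E*(-1/43) + r*(-1/74) = -E/43 - r/74)
(-47615 + 11552)*(20471 + a(B(5, p(5, 2)), 106)) = (-47615 + 11552)*(20471 + (-1/43*106 - (-1)*(1 + 4*2)/37)) = -36063*(20471 + (-106/43 - (-1)*(1 + 8)/37)) = -36063*(20471 + (-106/43 - (-1)*9/37)) = -36063*(20471 + (-106/43 - 1/74*(-18))) = -36063*(20471 + (-106/43 + 9/37)) = -36063*(20471 - 3535/1591) = -36063*32565826/1591 = -1174421383038/1591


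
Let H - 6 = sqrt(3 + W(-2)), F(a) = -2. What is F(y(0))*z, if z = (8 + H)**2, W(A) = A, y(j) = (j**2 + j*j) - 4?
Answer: -450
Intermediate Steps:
y(j) = -4 + 2*j**2 (y(j) = (j**2 + j**2) - 4 = 2*j**2 - 4 = -4 + 2*j**2)
H = 7 (H = 6 + sqrt(3 - 2) = 6 + sqrt(1) = 6 + 1 = 7)
z = 225 (z = (8 + 7)**2 = 15**2 = 225)
F(y(0))*z = -2*225 = -450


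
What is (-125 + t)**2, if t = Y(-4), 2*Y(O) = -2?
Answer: 15876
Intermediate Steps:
Y(O) = -1 (Y(O) = (1/2)*(-2) = -1)
t = -1
(-125 + t)**2 = (-125 - 1)**2 = (-126)**2 = 15876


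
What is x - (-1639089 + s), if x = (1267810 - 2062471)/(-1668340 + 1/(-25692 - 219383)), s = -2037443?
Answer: 501072681631862369/136289475167 ≈ 3.6765e+6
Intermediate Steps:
x = 64917181525/136289475167 (x = -794661/(-1668340 + 1/(-245075)) = -794661/(-1668340 - 1/245075) = -794661/(-408868425501/245075) = -794661*(-245075/408868425501) = 64917181525/136289475167 ≈ 0.47632)
x - (-1639089 + s) = 64917181525/136289475167 - (-1639089 - 2037443) = 64917181525/136289475167 - 1*(-3676532) = 64917181525/136289475167 + 3676532 = 501072681631862369/136289475167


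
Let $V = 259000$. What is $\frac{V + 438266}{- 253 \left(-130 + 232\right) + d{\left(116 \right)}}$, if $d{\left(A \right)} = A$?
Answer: $- \frac{348633}{12845} \approx -27.142$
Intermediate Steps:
$\frac{V + 438266}{- 253 \left(-130 + 232\right) + d{\left(116 \right)}} = \frac{259000 + 438266}{- 253 \left(-130 + 232\right) + 116} = \frac{697266}{\left(-253\right) 102 + 116} = \frac{697266}{-25806 + 116} = \frac{697266}{-25690} = 697266 \left(- \frac{1}{25690}\right) = - \frac{348633}{12845}$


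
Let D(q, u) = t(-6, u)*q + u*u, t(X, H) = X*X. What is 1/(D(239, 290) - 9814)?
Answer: 1/82890 ≈ 1.2064e-5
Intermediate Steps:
t(X, H) = X²
D(q, u) = u² + 36*q (D(q, u) = (-6)²*q + u*u = 36*q + u² = u² + 36*q)
1/(D(239, 290) - 9814) = 1/((290² + 36*239) - 9814) = 1/((84100 + 8604) - 9814) = 1/(92704 - 9814) = 1/82890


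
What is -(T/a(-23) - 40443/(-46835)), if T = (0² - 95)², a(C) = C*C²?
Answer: -4081418/33520085 ≈ -0.12176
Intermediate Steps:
a(C) = C³
T = 9025 (T = (0 - 95)² = (-95)² = 9025)
-(T/a(-23) - 40443/(-46835)) = -(9025/((-23)³) - 40443/(-46835)) = -(9025/(-12167) - 40443*(-1/46835)) = -(9025*(-1/12167) + 2379/2755) = -(-9025/12167 + 2379/2755) = -1*4081418/33520085 = -4081418/33520085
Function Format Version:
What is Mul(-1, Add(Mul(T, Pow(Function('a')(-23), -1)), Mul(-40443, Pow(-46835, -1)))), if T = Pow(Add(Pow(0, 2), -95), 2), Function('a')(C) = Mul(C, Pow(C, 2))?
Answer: Rational(-4081418, 33520085) ≈ -0.12176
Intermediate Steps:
Function('a')(C) = Pow(C, 3)
T = 9025 (T = Pow(Add(0, -95), 2) = Pow(-95, 2) = 9025)
Mul(-1, Add(Mul(T, Pow(Function('a')(-23), -1)), Mul(-40443, Pow(-46835, -1)))) = Mul(-1, Add(Mul(9025, Pow(Pow(-23, 3), -1)), Mul(-40443, Pow(-46835, -1)))) = Mul(-1, Add(Mul(9025, Pow(-12167, -1)), Mul(-40443, Rational(-1, 46835)))) = Mul(-1, Add(Mul(9025, Rational(-1, 12167)), Rational(2379, 2755))) = Mul(-1, Add(Rational(-9025, 12167), Rational(2379, 2755))) = Mul(-1, Rational(4081418, 33520085)) = Rational(-4081418, 33520085)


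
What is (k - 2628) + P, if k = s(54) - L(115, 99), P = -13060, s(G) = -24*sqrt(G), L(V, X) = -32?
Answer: -15656 - 72*sqrt(6) ≈ -15832.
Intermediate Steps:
k = 32 - 72*sqrt(6) (k = -72*sqrt(6) - 1*(-32) = -72*sqrt(6) + 32 = 32 - 72*sqrt(6) ≈ -144.36)
(k - 2628) + P = ((32 - 72*sqrt(6)) - 2628) - 13060 = (-2596 - 72*sqrt(6)) - 13060 = -15656 - 72*sqrt(6)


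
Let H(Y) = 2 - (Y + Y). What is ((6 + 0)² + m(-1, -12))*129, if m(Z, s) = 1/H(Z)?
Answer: 18705/4 ≈ 4676.3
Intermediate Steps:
H(Y) = 2 - 2*Y
m(Z, s) = 1/(2 - 2*Z)
((6 + 0)² + m(-1, -12))*129 = ((6 + 0)² - 1/(-2 + 2*(-1)))*129 = (6² - 1/(-2 - 2))*129 = (36 - 1/(-4))*129 = (36 - 1*(-¼))*129 = (36 + ¼)*129 = (145/4)*129 = 18705/4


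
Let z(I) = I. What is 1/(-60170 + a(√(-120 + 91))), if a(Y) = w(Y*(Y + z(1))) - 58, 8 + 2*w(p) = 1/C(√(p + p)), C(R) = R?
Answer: 116*√(I - √29)/(-6986912*√(I - √29) + √2*29^(¾)) ≈ -1.6602e-5 + 1.7869e-11*I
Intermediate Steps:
w(p) = -4 + √2/(4*√p) (w(p) = -4 + 1/(2*(√(p + p))) = -4 + 1/(2*(√(2*p))) = -4 + 1/(2*((√2*√p))) = -4 + (√2/(2*√p))/2 = -4 + √2/(4*√p))
a(Y) = -62 + √2/(4*√(Y*(1 + Y))) (a(Y) = (-4 + √2/(4*√(Y*(Y + 1)))) - 58 = (-4 + √2/(4*√(Y*(1 + Y)))) - 58 = -62 + √2/(4*√(Y*(1 + Y))))
1/(-60170 + a(√(-120 + 91))) = 1/(-60170 + (-62 + √2/(4*√(√(-120 + 91) + (√(-120 + 91))²)))) = 1/(-60170 + (-62 + √2/(4*√(√(-29) + (√(-29))²)))) = 1/(-60170 + (-62 + √2/(4*√(I*√29 + (I*√29)²)))) = 1/(-60170 + (-62 + √2/(4*√(I*√29 - 29)))) = 1/(-60170 + (-62 + √2/(4*√(-29 + I*√29)))) = 1/(-60232 + √2/(4*√(-29 + I*√29)))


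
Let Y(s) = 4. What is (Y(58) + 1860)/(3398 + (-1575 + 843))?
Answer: 932/1333 ≈ 0.69917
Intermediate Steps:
(Y(58) + 1860)/(3398 + (-1575 + 843)) = (4 + 1860)/(3398 + (-1575 + 843)) = 1864/(3398 - 732) = 1864/2666 = 1864*(1/2666) = 932/1333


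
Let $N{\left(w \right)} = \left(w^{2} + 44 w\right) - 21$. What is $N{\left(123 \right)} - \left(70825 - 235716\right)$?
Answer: $185411$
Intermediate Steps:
$N{\left(w \right)} = -21 + w^{2} + 44 w$
$N{\left(123 \right)} - \left(70825 - 235716\right) = \left(-21 + 123^{2} + 44 \cdot 123\right) - \left(70825 - 235716\right) = \left(-21 + 15129 + 5412\right) - -164891 = 20520 + 164891 = 185411$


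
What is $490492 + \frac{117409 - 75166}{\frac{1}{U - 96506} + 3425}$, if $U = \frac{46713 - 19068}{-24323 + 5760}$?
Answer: $\frac{52800465267239849}{107645257416} \approx 4.905 \cdot 10^{5}$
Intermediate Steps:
$U = - \frac{1455}{977}$ ($U = \frac{27645}{-18563} = 27645 \left(- \frac{1}{18563}\right) = - \frac{1455}{977} \approx -1.4893$)
$490492 + \frac{117409 - 75166}{\frac{1}{U - 96506} + 3425} = 490492 + \frac{117409 - 75166}{\frac{1}{- \frac{1455}{977} - 96506} + 3425} = 490492 + \frac{42243}{\frac{1}{- \frac{94287817}{977}} + 3425} = 490492 + \frac{42243}{- \frac{977}{94287817} + 3425} = 490492 + \frac{42243}{\frac{322935772248}{94287817}} = 490492 + 42243 \cdot \frac{94287817}{322935772248} = 490492 + \frac{1327666751177}{107645257416} = \frac{52800465267239849}{107645257416}$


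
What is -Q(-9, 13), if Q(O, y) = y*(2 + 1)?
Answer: -39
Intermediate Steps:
Q(O, y) = 3*y (Q(O, y) = y*3 = 3*y)
-Q(-9, 13) = -3*13 = -1*39 = -39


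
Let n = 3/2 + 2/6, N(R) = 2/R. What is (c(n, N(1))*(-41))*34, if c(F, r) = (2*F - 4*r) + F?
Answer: 3485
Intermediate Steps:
n = 11/6 (n = 3*(1/2) + 2*(1/6) = 3/2 + 1/3 = 11/6 ≈ 1.8333)
c(F, r) = -4*r + 3*F (c(F, r) = (-4*r + 2*F) + F = -4*r + 3*F)
(c(n, N(1))*(-41))*34 = ((-8/1 + 3*(11/6))*(-41))*34 = ((-8 + 11/2)*(-41))*34 = -5/2*(-41)*34 = (205/2)*34 = 3485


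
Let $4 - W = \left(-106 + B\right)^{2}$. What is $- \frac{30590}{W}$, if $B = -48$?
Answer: $\frac{805}{624} \approx 1.2901$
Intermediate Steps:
$W = -23712$ ($W = 4 - \left(-106 - 48\right)^{2} = 4 - \left(-154\right)^{2} = 4 - 23716 = -23712$)
$- \frac{30590}{W} = - \frac{30590}{-23712} = \left(-30590\right) \left(- \frac{1}{23712}\right) = \frac{805}{624}$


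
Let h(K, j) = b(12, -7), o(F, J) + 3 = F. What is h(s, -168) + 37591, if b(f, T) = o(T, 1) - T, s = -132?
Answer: 37588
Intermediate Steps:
o(F, J) = -3 + F
b(f, T) = -3 (b(f, T) = (-3 + T) - T = -3)
h(K, j) = -3
h(s, -168) + 37591 = -3 + 37591 = 37588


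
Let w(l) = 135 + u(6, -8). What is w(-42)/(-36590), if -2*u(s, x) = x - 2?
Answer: -14/3659 ≈ -0.0038262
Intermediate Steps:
u(s, x) = 1 - x/2 (u(s, x) = -(x - 2)/2 = -(-2 + x)/2 = 1 - x/2)
w(l) = 140 (w(l) = 135 + (1 - ½*(-8)) = 135 + (1 + 4) = 135 + 5 = 140)
w(-42)/(-36590) = 140/(-36590) = 140*(-1/36590) = -14/3659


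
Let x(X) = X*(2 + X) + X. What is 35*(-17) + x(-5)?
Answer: -585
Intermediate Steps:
x(X) = X + X*(2 + X)
35*(-17) + x(-5) = 35*(-17) - 5*(3 - 5) = -595 - 5*(-2) = -595 + 10 = -585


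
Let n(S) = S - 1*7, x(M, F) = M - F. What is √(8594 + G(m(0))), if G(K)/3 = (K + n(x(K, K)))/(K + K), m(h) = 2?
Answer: √34361/2 ≈ 92.684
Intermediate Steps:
n(S) = -7 + S (n(S) = S - 7 = -7 + S)
G(K) = 3*(-7 + K)/(2*K) (G(K) = 3*((K + (-7 + (K - K)))/(K + K)) = 3*((K + (-7 + 0))/((2*K))) = 3*((K - 7)*(1/(2*K))) = 3*((-7 + K)*(1/(2*K))) = 3*((-7 + K)/(2*K)) = 3*(-7 + K)/(2*K))
√(8594 + G(m(0))) = √(8594 + (3/2)*(-7 + 2)/2) = √(8594 + (3/2)*(½)*(-5)) = √(8594 - 15/4) = √(34361/4) = √34361/2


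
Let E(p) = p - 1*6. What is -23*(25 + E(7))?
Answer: -598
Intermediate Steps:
E(p) = -6 + p (E(p) = p - 6 = -6 + p)
-23*(25 + E(7)) = -23*(25 + (-6 + 7)) = -23*(25 + 1) = -23*26 = -598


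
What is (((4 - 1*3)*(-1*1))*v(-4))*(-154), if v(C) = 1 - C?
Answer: 770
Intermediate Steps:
(((4 - 1*3)*(-1*1))*v(-4))*(-154) = (((4 - 1*3)*(-1*1))*(1 - 1*(-4)))*(-154) = (((4 - 3)*(-1))*(1 + 4))*(-154) = ((1*(-1))*5)*(-154) = -1*5*(-154) = -5*(-154) = 770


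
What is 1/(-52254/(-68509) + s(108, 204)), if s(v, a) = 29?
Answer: 68509/2039015 ≈ 0.033599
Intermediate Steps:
1/(-52254/(-68509) + s(108, 204)) = 1/(-52254/(-68509) + 29) = 1/(-52254*(-1/68509) + 29) = 1/(52254/68509 + 29) = 1/(2039015/68509) = 68509/2039015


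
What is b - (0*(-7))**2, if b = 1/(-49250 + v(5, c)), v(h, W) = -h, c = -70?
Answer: -1/49255 ≈ -2.0303e-5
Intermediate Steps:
b = -1/49255 (b = 1/(-49250 - 1*5) = 1/(-49250 - 5) = 1/(-49255) = -1/49255 ≈ -2.0303e-5)
b - (0*(-7))**2 = -1/49255 - (0*(-7))**2 = -1/49255 - 1*0**2 = -1/49255 - 1*0 = -1/49255 + 0 = -1/49255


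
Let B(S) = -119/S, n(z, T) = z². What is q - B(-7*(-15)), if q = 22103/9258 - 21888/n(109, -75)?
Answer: 923134217/549971490 ≈ 1.6785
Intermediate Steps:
q = 59966639/109994298 (q = 22103/9258 - 21888/(109²) = 22103*(1/9258) - 21888/11881 = 22103/9258 - 21888*1/11881 = 22103/9258 - 21888/11881 = 59966639/109994298 ≈ 0.54518)
q - B(-7*(-15)) = 59966639/109994298 - (-119)/((-7*(-15))) = 59966639/109994298 - (-119)/105 = 59966639/109994298 - 1*(-17/15) = 59966639/109994298 + 17/15 = 923134217/549971490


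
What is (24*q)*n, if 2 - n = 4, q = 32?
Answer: -1536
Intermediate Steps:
n = -2 (n = 2 - 1*4 = 2 - 4 = -2)
(24*q)*n = (24*32)*(-2) = 768*(-2) = -1536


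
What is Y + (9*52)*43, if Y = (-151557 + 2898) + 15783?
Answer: -112752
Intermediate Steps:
Y = -132876 (Y = -148659 + 15783 = -132876)
Y + (9*52)*43 = -132876 + (9*52)*43 = -132876 + 468*43 = -132876 + 20124 = -112752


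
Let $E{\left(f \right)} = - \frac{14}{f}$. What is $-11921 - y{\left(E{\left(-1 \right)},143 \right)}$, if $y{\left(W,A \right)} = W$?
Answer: $-11935$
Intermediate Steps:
$-11921 - y{\left(E{\left(-1 \right)},143 \right)} = -11921 - - \frac{14}{-1} = -11921 - \left(-14\right) \left(-1\right) = -11921 - 14 = -11935$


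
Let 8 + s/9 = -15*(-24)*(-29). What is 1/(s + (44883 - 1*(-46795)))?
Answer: -1/2354 ≈ -0.00042481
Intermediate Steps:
s = -94032 (s = -72 + 9*(-15*(-24)*(-29)) = -72 + 9*(360*(-29)) = -72 + 9*(-10440) = -72 - 93960 = -94032)
1/(s + (44883 - 1*(-46795))) = 1/(-94032 + (44883 - 1*(-46795))) = 1/(-94032 + (44883 + 46795)) = 1/(-94032 + 91678) = 1/(-2354) = -1/2354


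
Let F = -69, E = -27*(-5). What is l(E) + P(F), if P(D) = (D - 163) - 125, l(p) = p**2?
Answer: 17868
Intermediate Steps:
E = 135
P(D) = -288 + D (P(D) = (-163 + D) - 125 = -288 + D)
l(E) + P(F) = 135**2 + (-288 - 69) = 18225 - 357 = 17868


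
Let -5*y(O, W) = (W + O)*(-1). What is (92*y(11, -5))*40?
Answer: 4416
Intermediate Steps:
y(O, W) = O/5 + W/5 (y(O, W) = -(W + O)*(-1)/5 = -(O + W)*(-1)/5 = -(-O - W)/5 = O/5 + W/5)
(92*y(11, -5))*40 = (92*((⅕)*11 + (⅕)*(-5)))*40 = (92*(11/5 - 1))*40 = (92*(6/5))*40 = (552/5)*40 = 4416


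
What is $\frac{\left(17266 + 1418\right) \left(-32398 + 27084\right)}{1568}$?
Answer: $- \frac{12410847}{196} \approx -63321.0$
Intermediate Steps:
$\frac{\left(17266 + 1418\right) \left(-32398 + 27084\right)}{1568} = 18684 \left(-5314\right) \frac{1}{1568} = \left(-99286776\right) \frac{1}{1568} = - \frac{12410847}{196}$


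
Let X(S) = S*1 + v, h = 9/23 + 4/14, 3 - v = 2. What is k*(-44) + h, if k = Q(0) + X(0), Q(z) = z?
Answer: -6975/161 ≈ -43.323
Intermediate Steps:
v = 1 (v = 3 - 1*2 = 3 - 2 = 1)
h = 109/161 (h = 9*(1/23) + 4*(1/14) = 9/23 + 2/7 = 109/161 ≈ 0.67702)
X(S) = 1 + S (X(S) = S*1 + 1 = S + 1 = 1 + S)
k = 1 (k = 0 + (1 + 0) = 0 + 1 = 1)
k*(-44) + h = 1*(-44) + 109/161 = -44 + 109/161 = -6975/161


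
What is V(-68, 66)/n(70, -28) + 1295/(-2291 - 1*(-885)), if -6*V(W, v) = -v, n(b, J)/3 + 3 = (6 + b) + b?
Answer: -1327/1482 ≈ -0.89541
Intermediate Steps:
n(b, J) = 9 + 6*b (n(b, J) = -9 + 3*((6 + b) + b) = -9 + 3*(6 + 2*b) = -9 + (18 + 6*b) = 9 + 6*b)
V(W, v) = v/6 (V(W, v) = -(-1)*v/6 = v/6)
V(-68, 66)/n(70, -28) + 1295/(-2291 - 1*(-885)) = ((⅙)*66)/(9 + 6*70) + 1295/(-2291 - 1*(-885)) = 11/(9 + 420) + 1295/(-2291 + 885) = 11/429 + 1295/(-1406) = 11*(1/429) + 1295*(-1/1406) = 1/39 - 35/38 = -1327/1482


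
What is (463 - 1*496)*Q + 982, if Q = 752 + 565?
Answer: -42479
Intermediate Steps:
Q = 1317
(463 - 1*496)*Q + 982 = (463 - 1*496)*1317 + 982 = (463 - 496)*1317 + 982 = -33*1317 + 982 = -43461 + 982 = -42479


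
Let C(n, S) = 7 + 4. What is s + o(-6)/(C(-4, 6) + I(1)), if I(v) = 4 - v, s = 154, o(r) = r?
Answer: 1075/7 ≈ 153.57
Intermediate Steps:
C(n, S) = 11
s + o(-6)/(C(-4, 6) + I(1)) = 154 - 6/(11 + (4 - 1*1)) = 154 - 6/(11 + (4 - 1)) = 154 - 6/(11 + 3) = 154 - 6/14 = 154 + (1/14)*(-6) = 154 - 3/7 = 1075/7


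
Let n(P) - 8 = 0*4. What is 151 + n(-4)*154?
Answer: 1383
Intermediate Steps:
n(P) = 8 (n(P) = 8 + 0*4 = 8 + 0 = 8)
151 + n(-4)*154 = 151 + 8*154 = 151 + 1232 = 1383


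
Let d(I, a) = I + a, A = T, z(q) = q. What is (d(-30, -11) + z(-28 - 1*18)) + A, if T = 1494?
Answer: 1407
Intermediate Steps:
A = 1494
(d(-30, -11) + z(-28 - 1*18)) + A = ((-30 - 11) + (-28 - 1*18)) + 1494 = (-41 + (-28 - 18)) + 1494 = (-41 - 46) + 1494 = -87 + 1494 = 1407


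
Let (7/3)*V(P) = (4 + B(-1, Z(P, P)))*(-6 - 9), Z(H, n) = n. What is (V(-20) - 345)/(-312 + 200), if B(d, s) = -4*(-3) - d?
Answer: 795/196 ≈ 4.0561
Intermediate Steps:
B(d, s) = 12 - d
V(P) = -765/7 (V(P) = 3*((4 + (12 - 1*(-1)))*(-6 - 9))/7 = 3*((4 + (12 + 1))*(-15))/7 = 3*((4 + 13)*(-15))/7 = 3*(17*(-15))/7 = (3/7)*(-255) = -765/7)
(V(-20) - 345)/(-312 + 200) = (-765/7 - 345)/(-312 + 200) = -3180/7/(-112) = -3180/7*(-1/112) = 795/196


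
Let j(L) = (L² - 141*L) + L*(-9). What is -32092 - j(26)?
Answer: -28868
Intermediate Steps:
j(L) = L² - 150*L (j(L) = (L² - 141*L) - 9*L = L² - 150*L)
-32092 - j(26) = -32092 - 26*(-150 + 26) = -32092 - 26*(-124) = -32092 - 1*(-3224) = -32092 + 3224 = -28868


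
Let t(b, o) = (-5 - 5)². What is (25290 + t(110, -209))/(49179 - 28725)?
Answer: 12695/10227 ≈ 1.2413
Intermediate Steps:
t(b, o) = 100 (t(b, o) = (-10)² = 100)
(25290 + t(110, -209))/(49179 - 28725) = (25290 + 100)/(49179 - 28725) = 25390/20454 = 25390*(1/20454) = 12695/10227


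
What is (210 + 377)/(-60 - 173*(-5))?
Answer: 587/805 ≈ 0.72919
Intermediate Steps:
(210 + 377)/(-60 - 173*(-5)) = 587/(-60 + 865) = 587/805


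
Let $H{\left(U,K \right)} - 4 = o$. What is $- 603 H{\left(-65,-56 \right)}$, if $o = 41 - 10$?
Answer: $-21105$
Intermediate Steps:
$o = 31$
$H{\left(U,K \right)} = 35$ ($H{\left(U,K \right)} = 4 + 31 = 35$)
$- 603 H{\left(-65,-56 \right)} = \left(-603\right) 35 = -21105$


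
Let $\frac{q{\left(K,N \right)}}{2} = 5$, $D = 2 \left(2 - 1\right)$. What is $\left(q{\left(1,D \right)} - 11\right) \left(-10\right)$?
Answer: $10$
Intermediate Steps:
$D = 2$ ($D = 2 \cdot 1 = 2$)
$q{\left(K,N \right)} = 10$ ($q{\left(K,N \right)} = 2 \cdot 5 = 10$)
$\left(q{\left(1,D \right)} - 11\right) \left(-10\right) = \left(10 - 11\right) \left(-10\right) = \left(-1\right) \left(-10\right) = 10$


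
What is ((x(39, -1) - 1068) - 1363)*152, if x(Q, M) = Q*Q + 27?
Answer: -134216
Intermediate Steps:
x(Q, M) = 27 + Q**2 (x(Q, M) = Q**2 + 27 = 27 + Q**2)
((x(39, -1) - 1068) - 1363)*152 = (((27 + 39**2) - 1068) - 1363)*152 = (((27 + 1521) - 1068) - 1363)*152 = ((1548 - 1068) - 1363)*152 = (480 - 1363)*152 = -883*152 = -134216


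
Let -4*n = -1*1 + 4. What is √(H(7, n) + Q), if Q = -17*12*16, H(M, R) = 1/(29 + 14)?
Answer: I*√6035093/43 ≈ 57.131*I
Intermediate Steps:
n = -¾ (n = -(-1*1 + 4)/4 = -(-1 + 4)/4 = -¼*3 = -¾ ≈ -0.75000)
H(M, R) = 1/43
Q = -3264 (Q = -204*16 = -3264)
√(H(7, n) + Q) = √(1/43 - 3264) = √(-140351/43) = I*√6035093/43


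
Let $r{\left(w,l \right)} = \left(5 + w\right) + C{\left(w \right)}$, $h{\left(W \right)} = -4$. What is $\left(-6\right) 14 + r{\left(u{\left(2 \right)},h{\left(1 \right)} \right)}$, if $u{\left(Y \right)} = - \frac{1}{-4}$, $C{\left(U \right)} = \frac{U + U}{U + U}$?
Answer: $- \frac{311}{4} \approx -77.75$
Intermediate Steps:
$C{\left(U \right)} = 1$ ($C{\left(U \right)} = \frac{2 U}{2 U} = 2 U \frac{1}{2 U} = 1$)
$u{\left(Y \right)} = \frac{1}{4}$ ($u{\left(Y \right)} = \left(-1\right) \left(- \frac{1}{4}\right) = \frac{1}{4}$)
$r{\left(w,l \right)} = 6 + w$ ($r{\left(w,l \right)} = \left(5 + w\right) + 1 = 6 + w$)
$\left(-6\right) 14 + r{\left(u{\left(2 \right)},h{\left(1 \right)} \right)} = \left(-6\right) 14 + \left(6 + \frac{1}{4}\right) = -84 + \frac{25}{4} = - \frac{311}{4}$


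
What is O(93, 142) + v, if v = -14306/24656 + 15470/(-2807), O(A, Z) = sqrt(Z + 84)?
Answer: -1309271/214936 + sqrt(226) ≈ 8.9418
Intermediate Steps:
O(A, Z) = sqrt(84 + Z)
v = -1309271/214936 (v = -14306*1/24656 + 15470*(-1/2807) = -311/536 - 2210/401 = -1309271/214936 ≈ -6.0914)
O(93, 142) + v = sqrt(84 + 142) - 1309271/214936 = sqrt(226) - 1309271/214936 = -1309271/214936 + sqrt(226)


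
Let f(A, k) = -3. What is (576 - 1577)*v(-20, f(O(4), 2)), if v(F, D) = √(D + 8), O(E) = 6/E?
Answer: -1001*√5 ≈ -2238.3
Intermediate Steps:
v(F, D) = √(8 + D)
(576 - 1577)*v(-20, f(O(4), 2)) = (576 - 1577)*√(8 - 3) = -1001*√5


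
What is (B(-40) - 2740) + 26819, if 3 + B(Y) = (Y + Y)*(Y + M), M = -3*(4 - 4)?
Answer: 27276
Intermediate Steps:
M = 0 (M = -3*0 = 0)
B(Y) = -3 + 2*Y² (B(Y) = -3 + (Y + Y)*(Y + 0) = -3 + (2*Y)*Y = -3 + 2*Y²)
(B(-40) - 2740) + 26819 = ((-3 + 2*(-40)²) - 2740) + 26819 = ((-3 + 2*1600) - 2740) + 26819 = ((-3 + 3200) - 2740) + 26819 = (3197 - 2740) + 26819 = 457 + 26819 = 27276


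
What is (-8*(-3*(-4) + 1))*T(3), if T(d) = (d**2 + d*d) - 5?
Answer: -1352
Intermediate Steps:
T(d) = -5 + 2*d**2 (T(d) = (d**2 + d**2) - 5 = 2*d**2 - 5 = -5 + 2*d**2)
(-8*(-3*(-4) + 1))*T(3) = (-8*(-3*(-4) + 1))*(-5 + 2*3**2) = (-8*(12 + 1))*(-5 + 2*9) = (-8*13)*(-5 + 18) = -104*13 = -1352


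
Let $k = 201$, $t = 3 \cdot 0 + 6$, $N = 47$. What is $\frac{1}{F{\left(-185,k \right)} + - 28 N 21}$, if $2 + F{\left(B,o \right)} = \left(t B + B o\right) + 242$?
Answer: $- \frac{1}{65691} \approx -1.5223 \cdot 10^{-5}$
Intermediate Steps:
$t = 6$ ($t = 0 + 6 = 6$)
$F{\left(B,o \right)} = 240 + 6 B + B o$ ($F{\left(B,o \right)} = -2 + \left(\left(6 B + B o\right) + 242\right) = -2 + \left(242 + 6 B + B o\right) = 240 + 6 B + B o$)
$\frac{1}{F{\left(-185,k \right)} + - 28 N 21} = \frac{1}{\left(240 + 6 \left(-185\right) - 37185\right) + \left(-28\right) 47 \cdot 21} = \frac{1}{\left(240 - 1110 - 37185\right) - 27636} = \frac{1}{-38055 - 27636} = \frac{1}{-65691} = - \frac{1}{65691}$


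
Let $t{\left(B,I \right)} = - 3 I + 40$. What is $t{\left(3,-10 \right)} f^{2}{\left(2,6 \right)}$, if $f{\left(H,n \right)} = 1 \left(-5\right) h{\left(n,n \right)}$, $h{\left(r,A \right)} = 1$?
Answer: $1750$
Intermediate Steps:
$f{\left(H,n \right)} = -5$ ($f{\left(H,n \right)} = 1 \left(-5\right) 1 = \left(-5\right) 1 = -5$)
$t{\left(B,I \right)} = 40 - 3 I$
$t{\left(3,-10 \right)} f^{2}{\left(2,6 \right)} = \left(40 - -30\right) \left(-5\right)^{2} = \left(40 + 30\right) 25 = 70 \cdot 25 = 1750$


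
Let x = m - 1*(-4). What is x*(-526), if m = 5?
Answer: -4734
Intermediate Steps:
x = 9 (x = 5 - 1*(-4) = 5 + 4 = 9)
x*(-526) = 9*(-526) = -4734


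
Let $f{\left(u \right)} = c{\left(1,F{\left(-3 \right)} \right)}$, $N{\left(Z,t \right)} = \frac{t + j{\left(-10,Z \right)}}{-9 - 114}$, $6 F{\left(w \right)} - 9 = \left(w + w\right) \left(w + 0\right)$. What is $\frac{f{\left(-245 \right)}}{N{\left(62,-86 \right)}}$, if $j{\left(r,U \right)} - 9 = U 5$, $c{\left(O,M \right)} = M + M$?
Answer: $- \frac{1107}{233} \approx -4.7511$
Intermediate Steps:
$F{\left(w \right)} = \frac{3}{2} + \frac{w^{2}}{3}$ ($F{\left(w \right)} = \frac{3}{2} + \frac{\left(w + w\right) \left(w + 0\right)}{6} = \frac{3}{2} + \frac{2 w w}{6} = \frac{3}{2} + \frac{2 w^{2}}{6} = \frac{3}{2} + \frac{w^{2}}{3}$)
$c{\left(O,M \right)} = 2 M$
$j{\left(r,U \right)} = 9 + 5 U$ ($j{\left(r,U \right)} = 9 + U 5 = 9 + 5 U$)
$N{\left(Z,t \right)} = - \frac{3}{41} - \frac{5 Z}{123} - \frac{t}{123}$ ($N{\left(Z,t \right)} = \frac{t + \left(9 + 5 Z\right)}{-9 - 114} = \frac{9 + t + 5 Z}{-123} = \left(9 + t + 5 Z\right) \left(- \frac{1}{123}\right) = - \frac{3}{41} - \frac{5 Z}{123} - \frac{t}{123}$)
$f{\left(u \right)} = 9$ ($f{\left(u \right)} = 2 \left(\frac{3}{2} + \frac{\left(-3\right)^{2}}{3}\right) = 2 \left(\frac{3}{2} + \frac{1}{3} \cdot 9\right) = 2 \left(\frac{3}{2} + 3\right) = 2 \cdot \frac{9}{2} = 9$)
$\frac{f{\left(-245 \right)}}{N{\left(62,-86 \right)}} = \frac{9}{- \frac{3}{41} - \frac{310}{123} - - \frac{86}{123}} = \frac{9}{- \frac{3}{41} - \frac{310}{123} + \frac{86}{123}} = \frac{9}{- \frac{233}{123}} = 9 \left(- \frac{123}{233}\right) = - \frac{1107}{233}$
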